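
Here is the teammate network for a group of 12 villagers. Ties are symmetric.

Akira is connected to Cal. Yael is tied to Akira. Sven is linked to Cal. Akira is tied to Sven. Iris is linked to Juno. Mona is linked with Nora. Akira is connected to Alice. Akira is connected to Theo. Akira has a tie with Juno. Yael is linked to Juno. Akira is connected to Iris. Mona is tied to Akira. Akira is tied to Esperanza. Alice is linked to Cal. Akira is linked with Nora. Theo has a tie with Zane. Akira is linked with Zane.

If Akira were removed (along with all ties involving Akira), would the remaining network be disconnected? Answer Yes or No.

Yes

Removing Akira leaves {Theo and Zane} with no path to {Iris, Juno, and Yael}, so the network splits into 5 components. Akira is a cut vertex.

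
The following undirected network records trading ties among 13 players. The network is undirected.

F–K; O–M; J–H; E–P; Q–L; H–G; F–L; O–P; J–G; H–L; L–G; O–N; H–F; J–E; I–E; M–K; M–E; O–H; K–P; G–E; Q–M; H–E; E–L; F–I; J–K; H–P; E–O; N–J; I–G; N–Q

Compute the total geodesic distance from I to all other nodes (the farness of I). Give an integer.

23

Distances from I: E:1, F:1, G:1, H:2, J:2, K:2, L:2, M:2, N:3, O:2, P:2, Q:3.
Sum = 1 + 1 + 1 + 2 + 2 + 2 + 2 + 2 + 3 + 2 + 2 + 3 = 23.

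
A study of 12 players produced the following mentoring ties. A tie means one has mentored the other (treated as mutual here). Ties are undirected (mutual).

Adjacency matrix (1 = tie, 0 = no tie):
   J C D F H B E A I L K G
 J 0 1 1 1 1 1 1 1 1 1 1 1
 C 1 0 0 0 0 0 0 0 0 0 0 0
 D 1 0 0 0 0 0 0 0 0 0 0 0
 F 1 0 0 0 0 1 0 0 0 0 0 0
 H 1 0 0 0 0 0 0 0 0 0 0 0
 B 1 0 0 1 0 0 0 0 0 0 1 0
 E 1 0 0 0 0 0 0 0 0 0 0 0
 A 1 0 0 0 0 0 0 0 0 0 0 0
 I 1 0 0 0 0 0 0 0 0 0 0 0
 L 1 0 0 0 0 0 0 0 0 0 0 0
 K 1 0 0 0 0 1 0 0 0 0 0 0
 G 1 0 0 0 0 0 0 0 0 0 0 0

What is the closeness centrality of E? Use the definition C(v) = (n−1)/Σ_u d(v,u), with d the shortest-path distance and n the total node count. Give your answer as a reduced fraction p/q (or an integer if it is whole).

11/21

Distances from E: A:2, B:2, C:2, D:2, F:2, G:2, H:2, I:2, J:1, K:2, L:2. Sum = 21.
n = 12, so closeness = 11/21.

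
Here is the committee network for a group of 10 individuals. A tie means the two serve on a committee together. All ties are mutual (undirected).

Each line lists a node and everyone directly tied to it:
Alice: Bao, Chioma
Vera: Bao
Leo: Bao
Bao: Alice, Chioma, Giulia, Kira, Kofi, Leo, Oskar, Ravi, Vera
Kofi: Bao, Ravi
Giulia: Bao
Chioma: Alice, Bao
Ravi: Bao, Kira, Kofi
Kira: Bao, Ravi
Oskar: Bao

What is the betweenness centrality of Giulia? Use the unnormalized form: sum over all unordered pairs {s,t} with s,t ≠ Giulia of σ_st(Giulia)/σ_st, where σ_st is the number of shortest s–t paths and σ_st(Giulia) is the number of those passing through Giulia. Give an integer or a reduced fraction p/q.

No shortest path between any pair of other nodes passes through Giulia.
Summing the contributions gives betweenness(Giulia) = 0.

0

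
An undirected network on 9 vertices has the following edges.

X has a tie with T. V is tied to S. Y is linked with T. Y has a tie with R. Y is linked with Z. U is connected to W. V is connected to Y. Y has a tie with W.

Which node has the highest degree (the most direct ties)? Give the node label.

Y

Degrees — R:1, S:1, T:2, U:1, V:2, W:2, X:1, Y:5, Z:1.
The maximum is 5, attained only by Y.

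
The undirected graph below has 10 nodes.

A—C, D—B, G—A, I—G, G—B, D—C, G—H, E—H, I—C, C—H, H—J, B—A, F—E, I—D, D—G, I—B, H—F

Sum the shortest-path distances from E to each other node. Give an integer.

20

Distances from E: A:3, B:3, C:2, D:3, F:1, G:2, H:1, I:3, J:2.
Sum = 3 + 3 + 2 + 3 + 1 + 2 + 1 + 3 + 2 = 20.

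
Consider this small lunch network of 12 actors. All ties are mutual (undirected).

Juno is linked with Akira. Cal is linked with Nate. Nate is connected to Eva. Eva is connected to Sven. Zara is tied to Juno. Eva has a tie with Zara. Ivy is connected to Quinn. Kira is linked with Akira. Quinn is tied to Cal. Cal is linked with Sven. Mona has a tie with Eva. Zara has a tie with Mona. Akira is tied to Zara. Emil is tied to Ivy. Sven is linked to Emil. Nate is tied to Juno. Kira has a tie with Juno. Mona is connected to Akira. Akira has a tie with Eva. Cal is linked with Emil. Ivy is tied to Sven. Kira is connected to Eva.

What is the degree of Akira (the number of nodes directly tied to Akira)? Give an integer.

5

Akira is directly tied to Eva, Juno, Kira, Mona, and Zara. That is 5 neighbors, so the degree of Akira is 5.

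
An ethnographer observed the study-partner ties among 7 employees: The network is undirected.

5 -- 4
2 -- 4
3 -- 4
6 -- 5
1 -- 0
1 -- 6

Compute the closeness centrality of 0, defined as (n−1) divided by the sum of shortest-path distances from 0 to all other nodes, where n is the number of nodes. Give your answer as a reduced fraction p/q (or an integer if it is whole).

3/10

Distances from 0: 1:1, 2:5, 3:5, 4:4, 5:3, 6:2. Sum = 20.
n = 7, so closeness = 6/20 = 3/10.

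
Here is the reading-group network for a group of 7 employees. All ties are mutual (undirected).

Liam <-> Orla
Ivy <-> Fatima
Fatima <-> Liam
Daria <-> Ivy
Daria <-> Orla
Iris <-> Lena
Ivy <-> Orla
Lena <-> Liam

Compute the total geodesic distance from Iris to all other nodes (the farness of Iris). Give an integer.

17

Distances from Iris: Daria:4, Fatima:3, Ivy:4, Lena:1, Liam:2, Orla:3.
Sum = 4 + 3 + 4 + 1 + 2 + 3 = 17.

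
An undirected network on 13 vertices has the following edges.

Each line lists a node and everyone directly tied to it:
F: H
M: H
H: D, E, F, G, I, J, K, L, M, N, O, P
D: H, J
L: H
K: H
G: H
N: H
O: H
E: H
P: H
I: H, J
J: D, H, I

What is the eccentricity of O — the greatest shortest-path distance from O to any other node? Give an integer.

2

Distances from O: D:2, E:2, F:2, G:2, H:1, I:2, J:2, K:2, L:2, M:2, N:2, P:2.
The largest is 2 (to L, E, K, J, F, M, G, I, P, D, and N), so the eccentricity of O is 2.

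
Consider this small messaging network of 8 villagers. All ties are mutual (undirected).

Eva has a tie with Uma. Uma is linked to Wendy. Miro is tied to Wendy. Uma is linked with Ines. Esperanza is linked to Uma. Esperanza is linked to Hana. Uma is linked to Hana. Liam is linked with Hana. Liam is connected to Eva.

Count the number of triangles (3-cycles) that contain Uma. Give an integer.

Uma's neighbors: Esperanza, Eva, Hana, Ines, and Wendy.
Neighbor pairs that are themselves tied: Uma–Esperanza–Hana. Each forms one triangle with Uma, for 1 in total.

1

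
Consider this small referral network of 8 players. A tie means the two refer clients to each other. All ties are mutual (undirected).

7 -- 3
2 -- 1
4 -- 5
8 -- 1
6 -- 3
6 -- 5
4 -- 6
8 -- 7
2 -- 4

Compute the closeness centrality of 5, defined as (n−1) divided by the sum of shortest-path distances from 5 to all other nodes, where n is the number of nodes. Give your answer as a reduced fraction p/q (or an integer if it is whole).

7/16

Distances from 5: 1:3, 2:2, 3:2, 4:1, 6:1, 7:3, 8:4. Sum = 16.
n = 8, so closeness = 7/16.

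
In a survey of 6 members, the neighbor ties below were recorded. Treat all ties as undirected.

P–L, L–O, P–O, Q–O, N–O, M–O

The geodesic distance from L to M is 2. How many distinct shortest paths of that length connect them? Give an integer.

The shortest distance is 2, and the only length-2 path is L–O–M. So there is exactly 1 shortest path.

1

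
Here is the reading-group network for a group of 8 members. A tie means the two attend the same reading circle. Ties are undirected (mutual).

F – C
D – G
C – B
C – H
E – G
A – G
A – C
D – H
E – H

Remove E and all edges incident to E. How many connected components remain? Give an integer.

1

E's neighbors (G and H) remain reachable from one another through other ties, so the rest of the network stays in one piece.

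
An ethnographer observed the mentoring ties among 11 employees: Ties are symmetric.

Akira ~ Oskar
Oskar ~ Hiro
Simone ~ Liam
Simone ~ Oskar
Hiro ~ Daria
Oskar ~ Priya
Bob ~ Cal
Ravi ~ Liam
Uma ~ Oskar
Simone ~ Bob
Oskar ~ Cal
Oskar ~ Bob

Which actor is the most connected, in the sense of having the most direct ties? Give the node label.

Oskar

Degrees — Akira:1, Bob:3, Cal:2, Daria:1, Hiro:2, Liam:2, Oskar:7, Priya:1, Ravi:1, Simone:3, Uma:1.
The maximum is 7, attained only by Oskar.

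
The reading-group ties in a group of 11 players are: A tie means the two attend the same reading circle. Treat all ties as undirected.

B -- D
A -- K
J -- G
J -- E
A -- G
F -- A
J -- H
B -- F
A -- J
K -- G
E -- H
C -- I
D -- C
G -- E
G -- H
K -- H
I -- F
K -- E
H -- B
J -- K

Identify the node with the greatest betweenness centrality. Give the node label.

Unnormalized betweenness of each node: A:9, B:13, C:1, D:9/2, E:0, F:23/2, G:7/6, H:11, I:7/2, J:7/6, K:7/6.
B has the largest value, 13, making it the main broker — the node through which the most shortest paths run.

B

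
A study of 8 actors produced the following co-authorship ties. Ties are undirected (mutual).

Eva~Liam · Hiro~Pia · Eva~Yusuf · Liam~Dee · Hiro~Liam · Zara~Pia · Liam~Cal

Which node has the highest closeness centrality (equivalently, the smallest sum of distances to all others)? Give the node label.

Farness (sum of distances to all others) for each node — Cal:17, Dee:17, Eva:15, Hiro:13, Liam:11, Pia:17, Yusuf:21, Zara:23.
The smallest farness is 11, for Liam, so Liam has the highest closeness.

Liam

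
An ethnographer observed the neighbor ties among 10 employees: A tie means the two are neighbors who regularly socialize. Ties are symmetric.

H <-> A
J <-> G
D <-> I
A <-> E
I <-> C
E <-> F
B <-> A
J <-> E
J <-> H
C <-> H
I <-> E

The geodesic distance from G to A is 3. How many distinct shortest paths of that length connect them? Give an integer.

The shortest distance is 3. The length-3 paths are: G–J–H–A; G–J–E–A.
That gives 2 distinct shortest paths.

2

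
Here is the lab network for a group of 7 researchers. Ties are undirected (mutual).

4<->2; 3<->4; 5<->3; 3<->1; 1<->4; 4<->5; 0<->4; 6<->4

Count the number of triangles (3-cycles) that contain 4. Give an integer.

4's neighbors: 0, 1, 2, 3, 5, and 6.
Neighbor pairs that are themselves tied: 4–1–3; 4–3–5. Each forms one triangle with 4, for 2 in total.

2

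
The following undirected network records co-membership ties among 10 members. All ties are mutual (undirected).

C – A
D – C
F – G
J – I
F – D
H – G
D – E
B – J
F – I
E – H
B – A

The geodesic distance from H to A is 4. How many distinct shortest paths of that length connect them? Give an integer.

The shortest distance is 4, and the only length-4 path is H–E–D–C–A. So there is exactly 1 shortest path.

1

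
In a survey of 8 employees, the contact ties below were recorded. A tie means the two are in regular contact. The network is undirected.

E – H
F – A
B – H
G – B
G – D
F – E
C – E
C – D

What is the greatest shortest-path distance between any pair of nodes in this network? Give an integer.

5

Eccentricity of each node (its greatest distance to any other): A:5, B:4, C:3, D:4, E:3, F:4, G:5, H:3.
The maximum eccentricity is 5, realized for instance by the pair G–A via G – D – C – E – F – A. So the diameter is 5.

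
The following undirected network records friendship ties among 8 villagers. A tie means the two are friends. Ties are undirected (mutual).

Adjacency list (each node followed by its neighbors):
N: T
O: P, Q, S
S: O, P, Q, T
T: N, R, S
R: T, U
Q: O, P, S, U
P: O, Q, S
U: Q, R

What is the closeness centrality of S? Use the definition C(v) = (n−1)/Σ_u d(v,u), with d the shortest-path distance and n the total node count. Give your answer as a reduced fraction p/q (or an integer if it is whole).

7/10

Distances from S: N:2, O:1, P:1, Q:1, R:2, T:1, U:2. Sum = 10.
n = 8, so closeness = 7/10.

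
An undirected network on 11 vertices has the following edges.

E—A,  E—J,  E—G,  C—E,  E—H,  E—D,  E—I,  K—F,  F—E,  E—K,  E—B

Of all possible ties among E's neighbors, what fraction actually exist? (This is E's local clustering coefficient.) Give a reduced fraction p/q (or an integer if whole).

E's neighbors: A, B, C, D, F, G, H, I, J, and K (k = 10).
Possible neighbor pairs: C(10,2) = 45. Edges among them: F–K → e = 1.
Clustering(E) = 1/45.

1/45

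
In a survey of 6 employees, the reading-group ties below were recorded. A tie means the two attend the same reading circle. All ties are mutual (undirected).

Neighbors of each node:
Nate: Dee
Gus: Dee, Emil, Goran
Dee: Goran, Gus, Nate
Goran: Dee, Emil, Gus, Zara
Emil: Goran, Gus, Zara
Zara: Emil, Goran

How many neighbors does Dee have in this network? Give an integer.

3

Dee is directly tied to Goran, Gus, and Nate. That is 3 neighbors, so the degree of Dee is 3.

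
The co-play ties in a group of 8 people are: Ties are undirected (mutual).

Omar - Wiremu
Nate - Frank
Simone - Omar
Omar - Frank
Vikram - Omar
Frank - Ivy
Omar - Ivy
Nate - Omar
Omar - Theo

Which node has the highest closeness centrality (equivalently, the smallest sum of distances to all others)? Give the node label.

Farness (sum of distances to all others) for each node — Frank:11, Ivy:12, Nate:12, Omar:7, Simone:13, Theo:13, Vikram:13, Wiremu:13.
The smallest farness is 7, for Omar, so Omar has the highest closeness.

Omar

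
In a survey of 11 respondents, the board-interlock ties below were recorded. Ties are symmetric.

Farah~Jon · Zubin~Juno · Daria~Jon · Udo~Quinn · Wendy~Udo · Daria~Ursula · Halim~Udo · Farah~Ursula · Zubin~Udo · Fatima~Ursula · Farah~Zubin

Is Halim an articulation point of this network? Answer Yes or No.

Even without Halim, every remaining node can still reach every other (the residual graph is connected), so Halim is not a cut vertex.

No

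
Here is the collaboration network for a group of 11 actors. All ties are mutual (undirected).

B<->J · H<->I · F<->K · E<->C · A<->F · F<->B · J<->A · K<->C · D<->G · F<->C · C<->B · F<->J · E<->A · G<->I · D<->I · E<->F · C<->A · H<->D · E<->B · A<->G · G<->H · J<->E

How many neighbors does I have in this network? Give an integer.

I is directly tied to D, G, and H. That is 3 neighbors, so the degree of I is 3.

3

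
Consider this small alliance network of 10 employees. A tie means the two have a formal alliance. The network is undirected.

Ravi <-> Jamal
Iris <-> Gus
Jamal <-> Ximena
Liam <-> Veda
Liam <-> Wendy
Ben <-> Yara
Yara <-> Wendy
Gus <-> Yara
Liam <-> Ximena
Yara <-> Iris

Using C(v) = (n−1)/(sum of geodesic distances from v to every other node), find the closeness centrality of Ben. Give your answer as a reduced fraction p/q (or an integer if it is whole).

9/29

Distances from Ben: Gus:2, Iris:2, Jamal:5, Liam:3, Ravi:6, Veda:4, Wendy:2, Ximena:4, Yara:1. Sum = 29.
n = 10, so closeness = 9/29.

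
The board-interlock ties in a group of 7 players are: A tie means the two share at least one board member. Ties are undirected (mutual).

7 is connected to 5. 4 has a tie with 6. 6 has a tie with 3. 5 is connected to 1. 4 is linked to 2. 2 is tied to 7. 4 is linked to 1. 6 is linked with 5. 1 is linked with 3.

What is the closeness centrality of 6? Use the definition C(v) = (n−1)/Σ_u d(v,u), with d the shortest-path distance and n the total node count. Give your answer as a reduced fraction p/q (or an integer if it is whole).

2/3

Distances from 6: 1:2, 2:2, 3:1, 4:1, 5:1, 7:2. Sum = 9.
n = 7, so closeness = 6/9 = 2/3.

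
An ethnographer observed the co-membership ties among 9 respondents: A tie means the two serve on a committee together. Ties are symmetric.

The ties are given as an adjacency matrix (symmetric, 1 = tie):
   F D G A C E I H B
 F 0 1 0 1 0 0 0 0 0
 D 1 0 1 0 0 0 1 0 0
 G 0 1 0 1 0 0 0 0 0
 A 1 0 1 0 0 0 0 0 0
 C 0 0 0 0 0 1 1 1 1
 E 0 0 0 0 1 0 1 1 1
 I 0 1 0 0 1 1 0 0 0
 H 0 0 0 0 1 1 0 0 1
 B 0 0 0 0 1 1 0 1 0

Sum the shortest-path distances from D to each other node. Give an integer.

15

Distances from D: A:2, B:3, C:2, E:2, F:1, G:1, H:3, I:1.
Sum = 2 + 3 + 2 + 2 + 1 + 1 + 3 + 1 = 15.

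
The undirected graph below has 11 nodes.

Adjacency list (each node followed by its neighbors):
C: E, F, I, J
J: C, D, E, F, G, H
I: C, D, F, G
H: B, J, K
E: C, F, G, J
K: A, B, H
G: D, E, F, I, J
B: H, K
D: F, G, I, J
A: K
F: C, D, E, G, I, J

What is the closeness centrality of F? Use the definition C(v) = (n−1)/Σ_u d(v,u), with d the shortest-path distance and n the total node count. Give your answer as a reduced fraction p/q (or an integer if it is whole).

Distances from F: A:4, B:3, C:1, D:1, E:1, G:1, H:2, I:1, J:1, K:3. Sum = 18.
n = 11, so closeness = 10/18 = 5/9.

5/9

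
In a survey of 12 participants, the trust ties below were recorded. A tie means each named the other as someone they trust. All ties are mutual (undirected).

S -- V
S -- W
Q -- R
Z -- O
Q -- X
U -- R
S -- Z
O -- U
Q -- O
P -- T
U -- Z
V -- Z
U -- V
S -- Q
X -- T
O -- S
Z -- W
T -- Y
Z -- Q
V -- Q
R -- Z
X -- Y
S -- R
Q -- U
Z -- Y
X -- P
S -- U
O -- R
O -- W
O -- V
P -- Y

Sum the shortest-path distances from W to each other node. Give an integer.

Distances from W: O:1, P:3, Q:2, R:2, S:1, T:3, U:2, V:2, X:3, Y:2, Z:1.
Sum = 1 + 3 + 2 + 2 + 1 + 3 + 2 + 2 + 3 + 2 + 1 = 22.

22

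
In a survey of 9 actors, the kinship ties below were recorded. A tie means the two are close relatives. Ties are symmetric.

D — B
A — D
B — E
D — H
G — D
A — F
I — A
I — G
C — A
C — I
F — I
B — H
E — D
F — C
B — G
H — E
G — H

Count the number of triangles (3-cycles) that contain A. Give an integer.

3

A's neighbors: C, D, F, and I.
Neighbor pairs that are themselves tied: A–C–F; A–C–I; A–F–I. Each forms one triangle with A, for 3 in total.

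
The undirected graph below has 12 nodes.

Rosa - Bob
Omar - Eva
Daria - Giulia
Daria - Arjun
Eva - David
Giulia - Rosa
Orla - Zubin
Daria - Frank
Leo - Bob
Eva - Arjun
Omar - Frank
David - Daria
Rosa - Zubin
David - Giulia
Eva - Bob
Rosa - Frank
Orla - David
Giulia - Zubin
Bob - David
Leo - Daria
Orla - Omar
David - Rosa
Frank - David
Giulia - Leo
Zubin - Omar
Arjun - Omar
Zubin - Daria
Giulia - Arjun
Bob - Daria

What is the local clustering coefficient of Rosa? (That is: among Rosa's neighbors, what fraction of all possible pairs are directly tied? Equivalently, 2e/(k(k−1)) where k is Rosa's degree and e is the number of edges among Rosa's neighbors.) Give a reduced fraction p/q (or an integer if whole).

Rosa's neighbors: Bob, David, Frank, Giulia, and Zubin (k = 5).
Possible neighbor pairs: C(5,2) = 10. Edges among them: Bob–David, David–Frank, David–Giulia, Giulia–Zubin → e = 4.
Clustering(Rosa) = 4/10 = 2/5.

2/5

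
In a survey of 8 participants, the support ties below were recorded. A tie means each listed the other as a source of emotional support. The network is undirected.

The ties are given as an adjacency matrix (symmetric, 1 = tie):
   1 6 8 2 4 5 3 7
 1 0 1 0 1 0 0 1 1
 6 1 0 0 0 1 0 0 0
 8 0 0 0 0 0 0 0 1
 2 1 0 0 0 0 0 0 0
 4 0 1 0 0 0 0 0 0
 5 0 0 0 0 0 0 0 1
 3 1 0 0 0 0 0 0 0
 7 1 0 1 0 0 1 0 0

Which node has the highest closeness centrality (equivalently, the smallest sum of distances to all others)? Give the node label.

Farness (sum of distances to all others) for each node — 1:10, 2:16, 3:16, 4:20, 5:18, 6:14, 7:12, 8:18.
The smallest farness is 10, for 1, so 1 has the highest closeness.

1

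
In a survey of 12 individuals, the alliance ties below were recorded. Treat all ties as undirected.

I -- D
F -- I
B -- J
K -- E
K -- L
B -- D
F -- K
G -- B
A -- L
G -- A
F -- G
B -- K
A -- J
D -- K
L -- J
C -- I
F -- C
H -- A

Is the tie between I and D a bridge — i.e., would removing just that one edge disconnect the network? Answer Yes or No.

No

Even without that edge, I still reaches D via I – F – K – D, so the network stays connected. Not a bridge.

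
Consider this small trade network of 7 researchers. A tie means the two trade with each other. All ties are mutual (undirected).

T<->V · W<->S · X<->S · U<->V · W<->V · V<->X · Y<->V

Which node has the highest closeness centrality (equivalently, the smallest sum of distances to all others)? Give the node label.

V

Farness (sum of distances to all others) for each node — S:13, T:12, U:12, V:7, W:10, X:10, Y:12.
The smallest farness is 7, for V, so V has the highest closeness.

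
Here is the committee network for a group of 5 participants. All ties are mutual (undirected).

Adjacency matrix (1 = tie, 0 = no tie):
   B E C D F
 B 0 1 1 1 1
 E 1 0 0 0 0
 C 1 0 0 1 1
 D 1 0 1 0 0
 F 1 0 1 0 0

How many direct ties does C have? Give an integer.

3

C is directly tied to B, D, and F. That is 3 neighbors, so the degree of C is 3.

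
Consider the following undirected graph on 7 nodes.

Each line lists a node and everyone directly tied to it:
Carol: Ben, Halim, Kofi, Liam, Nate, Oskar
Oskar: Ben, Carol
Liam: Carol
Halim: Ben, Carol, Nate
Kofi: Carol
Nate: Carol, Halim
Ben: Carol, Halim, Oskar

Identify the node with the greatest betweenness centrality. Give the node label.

Unnormalized betweenness of each node: Ben:1/2, Carol:11, Halim:1/2, Kofi:0, Liam:0, Nate:0, Oskar:0.
Carol has the largest value, 11, making it the main broker — the node through which the most shortest paths run.

Carol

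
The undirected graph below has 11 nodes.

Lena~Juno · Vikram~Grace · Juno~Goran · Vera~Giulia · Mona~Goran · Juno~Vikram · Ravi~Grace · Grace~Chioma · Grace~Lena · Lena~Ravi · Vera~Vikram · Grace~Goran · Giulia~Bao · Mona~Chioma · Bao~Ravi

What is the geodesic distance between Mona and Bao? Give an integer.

4

One shortest route is Mona – Chioma – Grace – Ravi – Bao, which uses 4 edges, and at distance 3 from Mona we only reach {Lena, Ravi, Vikram}, which does not include Bao. So d(Mona,Bao) = 4.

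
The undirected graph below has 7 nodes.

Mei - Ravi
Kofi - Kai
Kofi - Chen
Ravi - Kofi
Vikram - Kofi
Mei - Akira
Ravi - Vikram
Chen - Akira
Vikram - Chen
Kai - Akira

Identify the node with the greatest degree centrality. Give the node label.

Degrees — Akira:3, Chen:3, Kai:2, Kofi:4, Mei:2, Ravi:3, Vikram:3.
The maximum is 4, attained only by Kofi.

Kofi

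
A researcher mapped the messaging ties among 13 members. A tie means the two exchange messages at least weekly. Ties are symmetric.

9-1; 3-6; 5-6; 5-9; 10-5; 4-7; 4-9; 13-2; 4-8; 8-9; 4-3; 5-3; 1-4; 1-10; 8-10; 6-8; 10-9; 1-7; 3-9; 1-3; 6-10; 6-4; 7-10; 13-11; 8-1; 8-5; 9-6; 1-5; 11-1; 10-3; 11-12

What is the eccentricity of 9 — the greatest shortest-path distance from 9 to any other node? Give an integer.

Distances from 9: 1:1, 2:4, 3:1, 4:1, 5:1, 6:1, 7:2, 8:1, 10:1, 11:2, 12:3, 13:3.
The largest is 4 (to 2), so the eccentricity of 9 is 4.

4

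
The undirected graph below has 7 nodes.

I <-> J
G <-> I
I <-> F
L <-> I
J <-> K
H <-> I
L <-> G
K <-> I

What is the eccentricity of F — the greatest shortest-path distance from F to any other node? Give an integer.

2

Distances from F: G:2, H:2, I:1, J:2, K:2, L:2.
The largest is 2 (to H, G, K, J, and L), so the eccentricity of F is 2.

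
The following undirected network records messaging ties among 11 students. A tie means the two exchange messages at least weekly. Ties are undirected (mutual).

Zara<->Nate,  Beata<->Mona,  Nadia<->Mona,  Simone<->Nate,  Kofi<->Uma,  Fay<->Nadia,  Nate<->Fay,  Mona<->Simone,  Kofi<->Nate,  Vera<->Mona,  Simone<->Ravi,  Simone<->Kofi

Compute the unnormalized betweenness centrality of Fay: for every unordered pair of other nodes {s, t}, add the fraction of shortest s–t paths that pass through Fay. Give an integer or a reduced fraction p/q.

Pairs whose geodesics pass through Fay — Kofi–Nadia: 1/2; Zara–Nadia: 1; Uma–Nadia: 1/2; Nadia–Nate: 1.
All other pairs contribute 0.
Summing the contributions gives betweenness(Fay) = 3.

3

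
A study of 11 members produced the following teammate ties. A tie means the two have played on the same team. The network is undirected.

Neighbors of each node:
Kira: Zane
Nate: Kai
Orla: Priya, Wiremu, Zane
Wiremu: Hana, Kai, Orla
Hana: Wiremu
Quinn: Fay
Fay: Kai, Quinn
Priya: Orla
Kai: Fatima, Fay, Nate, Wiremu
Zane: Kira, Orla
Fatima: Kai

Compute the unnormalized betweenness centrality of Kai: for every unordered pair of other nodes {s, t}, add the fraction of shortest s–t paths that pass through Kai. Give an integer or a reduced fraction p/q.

Pairs whose geodesics pass through Kai — Wiremu–Fatima: 1; Wiremu–Quinn: 1; Wiremu–Nate: 1; Wiremu–Fay: 1; Orla–Fatima: 1; Orla–Quinn: 1; Orla–Nate: 1; Orla–Fay: 1; Fatima–Quinn: 1; Fatima–Nate: 1; Fatima–Zane: 1; Fatima–Priya: 1; Fatima–Fay: 1; Fatima–Hana: 1 … (+15 more pairs).
All other pairs contribute 0.
Summing the contributions gives betweenness(Kai) = 29.

29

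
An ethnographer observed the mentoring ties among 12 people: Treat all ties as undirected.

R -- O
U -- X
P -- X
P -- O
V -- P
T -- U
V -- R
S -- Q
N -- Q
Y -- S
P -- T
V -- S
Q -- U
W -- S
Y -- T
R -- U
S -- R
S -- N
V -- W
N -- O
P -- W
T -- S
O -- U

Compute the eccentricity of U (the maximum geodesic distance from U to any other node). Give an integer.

Distances from U: N:2, O:1, P:2, Q:1, R:1, S:2, T:1, V:2, W:3, X:1, Y:2.
The largest is 3 (to W), so the eccentricity of U is 3.

3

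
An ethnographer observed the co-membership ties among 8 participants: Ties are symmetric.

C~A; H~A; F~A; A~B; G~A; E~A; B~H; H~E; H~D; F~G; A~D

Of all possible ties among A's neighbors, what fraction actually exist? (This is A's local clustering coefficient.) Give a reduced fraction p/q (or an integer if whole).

A's neighbors: B, C, D, E, F, G, and H (k = 7).
Possible neighbor pairs: C(7,2) = 21. Edges among them: B–H, D–H, E–H, F–G → e = 4.
Clustering(A) = 4/21.

4/21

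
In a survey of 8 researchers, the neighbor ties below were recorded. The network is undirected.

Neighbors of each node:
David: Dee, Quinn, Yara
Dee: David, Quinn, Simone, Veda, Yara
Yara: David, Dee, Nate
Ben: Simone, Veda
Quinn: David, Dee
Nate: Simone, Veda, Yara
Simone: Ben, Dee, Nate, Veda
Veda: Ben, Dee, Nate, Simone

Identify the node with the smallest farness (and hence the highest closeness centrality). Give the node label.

Farness (sum of distances to all others) for each node — Ben:15, David:12, Dee:9, Nate:12, Quinn:14, Simone:10, Veda:10, Yara:12.
The smallest farness is 9, for Dee, so Dee has the highest closeness.

Dee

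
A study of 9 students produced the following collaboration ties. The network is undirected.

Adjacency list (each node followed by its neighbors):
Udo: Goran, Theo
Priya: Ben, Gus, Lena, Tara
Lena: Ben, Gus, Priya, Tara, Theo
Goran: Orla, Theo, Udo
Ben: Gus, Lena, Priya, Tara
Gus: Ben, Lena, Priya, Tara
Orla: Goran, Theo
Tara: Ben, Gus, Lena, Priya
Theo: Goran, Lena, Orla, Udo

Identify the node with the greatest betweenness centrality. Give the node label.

Lena

Unnormalized betweenness of each node: Ben:0, Goran:1/2, Gus:0, Lena:16, Orla:0, Priya:0, Tara:0, Theo:31/2, Udo:0.
Lena has the largest value, 16, making it the main broker — the node through which the most shortest paths run.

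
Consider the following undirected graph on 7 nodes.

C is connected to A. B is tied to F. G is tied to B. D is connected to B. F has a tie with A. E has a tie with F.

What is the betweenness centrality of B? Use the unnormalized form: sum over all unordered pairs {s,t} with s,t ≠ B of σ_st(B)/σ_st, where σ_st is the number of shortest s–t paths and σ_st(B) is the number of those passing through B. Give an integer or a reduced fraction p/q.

9

Pairs whose geodesics pass through B — D–G: 1; D–E: 1; D–C: 1; D–F: 1; D–A: 1; G–E: 1; G–C: 1; G–F: 1; G–A: 1.
All other pairs contribute 0.
Summing the contributions gives betweenness(B) = 9.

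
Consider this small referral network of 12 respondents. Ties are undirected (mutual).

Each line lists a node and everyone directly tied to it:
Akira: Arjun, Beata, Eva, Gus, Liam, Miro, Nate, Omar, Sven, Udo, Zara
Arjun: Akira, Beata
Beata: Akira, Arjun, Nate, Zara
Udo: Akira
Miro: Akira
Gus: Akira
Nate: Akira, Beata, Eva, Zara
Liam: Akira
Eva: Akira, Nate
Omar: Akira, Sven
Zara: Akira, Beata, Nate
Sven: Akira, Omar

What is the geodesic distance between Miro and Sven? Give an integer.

One shortest route is Miro – Akira – Sven, which uses 2 edges, and Miro and Sven are not directly tied, so nothing shorter exists. So d(Miro,Sven) = 2.

2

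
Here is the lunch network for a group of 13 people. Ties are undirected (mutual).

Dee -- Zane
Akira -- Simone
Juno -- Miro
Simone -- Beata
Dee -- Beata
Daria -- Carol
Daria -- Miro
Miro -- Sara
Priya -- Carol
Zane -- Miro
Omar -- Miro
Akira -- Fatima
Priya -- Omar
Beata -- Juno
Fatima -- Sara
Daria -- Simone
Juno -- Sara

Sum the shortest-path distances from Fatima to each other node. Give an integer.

Distances from Fatima: Akira:1, Beata:3, Carol:4, Daria:3, Dee:4, Juno:2, Miro:2, Omar:3, Priya:4, Sara:1, Simone:2, Zane:3.
Sum = 1 + 3 + 4 + 3 + 4 + 2 + 2 + 3 + 4 + 1 + 2 + 3 = 32.

32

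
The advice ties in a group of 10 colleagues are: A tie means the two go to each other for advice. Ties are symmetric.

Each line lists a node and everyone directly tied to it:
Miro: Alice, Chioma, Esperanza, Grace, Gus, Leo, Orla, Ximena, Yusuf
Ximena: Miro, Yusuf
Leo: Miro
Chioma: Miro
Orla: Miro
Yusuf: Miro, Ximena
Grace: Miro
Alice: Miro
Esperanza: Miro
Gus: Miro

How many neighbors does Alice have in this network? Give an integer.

1

Alice is directly tied to Miro. That is 1 neighbor, so the degree of Alice is 1.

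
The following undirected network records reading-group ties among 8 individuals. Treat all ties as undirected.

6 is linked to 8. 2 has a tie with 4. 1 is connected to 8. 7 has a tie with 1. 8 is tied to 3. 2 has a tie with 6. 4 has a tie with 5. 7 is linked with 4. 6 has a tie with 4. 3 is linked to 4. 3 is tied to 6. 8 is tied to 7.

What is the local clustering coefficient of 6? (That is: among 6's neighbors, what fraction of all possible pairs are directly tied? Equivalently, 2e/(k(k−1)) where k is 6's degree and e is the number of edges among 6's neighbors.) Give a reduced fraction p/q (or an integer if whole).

6's neighbors: 2, 3, 4, and 8 (k = 4).
Possible neighbor pairs: C(4,2) = 6. Edges among them: 2–4, 3–4, 3–8 → e = 3.
Clustering(6) = 3/6 = 1/2.

1/2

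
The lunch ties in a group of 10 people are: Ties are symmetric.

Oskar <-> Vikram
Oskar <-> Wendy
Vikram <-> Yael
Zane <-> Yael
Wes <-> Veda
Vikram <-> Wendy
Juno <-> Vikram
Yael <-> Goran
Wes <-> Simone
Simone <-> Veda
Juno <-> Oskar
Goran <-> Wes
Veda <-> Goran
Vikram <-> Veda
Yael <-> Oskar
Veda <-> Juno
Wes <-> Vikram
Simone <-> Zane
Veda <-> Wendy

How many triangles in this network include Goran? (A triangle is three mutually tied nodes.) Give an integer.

1

Goran's neighbors: Veda, Wes, and Yael.
Neighbor pairs that are themselves tied: Goran–Veda–Wes. Each forms one triangle with Goran, for 1 in total.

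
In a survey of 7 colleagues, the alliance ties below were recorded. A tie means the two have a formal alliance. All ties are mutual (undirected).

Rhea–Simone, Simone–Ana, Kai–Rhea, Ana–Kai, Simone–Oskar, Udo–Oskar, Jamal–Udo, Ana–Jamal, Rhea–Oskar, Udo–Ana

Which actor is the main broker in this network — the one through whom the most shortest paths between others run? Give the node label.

Unnormalized betweenness of each node: Ana:14/3, Jamal:0, Kai:5/6, Oskar:11/6, Rhea:3/2, Simone:4/3, Udo:11/6.
Ana has the largest value, 14/3, making it the main broker — the node through which the most shortest paths run.

Ana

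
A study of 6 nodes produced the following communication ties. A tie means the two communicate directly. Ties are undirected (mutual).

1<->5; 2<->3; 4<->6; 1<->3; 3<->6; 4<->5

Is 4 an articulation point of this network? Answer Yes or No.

Even without 4, every remaining node can still reach every other (the residual graph is connected), so 4 is not a cut vertex.

No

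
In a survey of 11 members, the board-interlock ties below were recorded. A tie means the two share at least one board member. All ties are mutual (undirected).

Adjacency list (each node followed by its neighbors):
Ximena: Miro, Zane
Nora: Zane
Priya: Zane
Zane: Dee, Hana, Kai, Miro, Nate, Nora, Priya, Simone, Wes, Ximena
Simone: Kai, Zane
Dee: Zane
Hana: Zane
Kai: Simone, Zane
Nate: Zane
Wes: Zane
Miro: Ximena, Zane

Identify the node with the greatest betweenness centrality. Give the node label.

Unnormalized betweenness of each node: Dee:0, Hana:0, Kai:0, Miro:0, Nate:0, Nora:0, Priya:0, Simone:0, Wes:0, Ximena:0, Zane:43.
Zane has the largest value, 43, making it the main broker — the node through which the most shortest paths run.

Zane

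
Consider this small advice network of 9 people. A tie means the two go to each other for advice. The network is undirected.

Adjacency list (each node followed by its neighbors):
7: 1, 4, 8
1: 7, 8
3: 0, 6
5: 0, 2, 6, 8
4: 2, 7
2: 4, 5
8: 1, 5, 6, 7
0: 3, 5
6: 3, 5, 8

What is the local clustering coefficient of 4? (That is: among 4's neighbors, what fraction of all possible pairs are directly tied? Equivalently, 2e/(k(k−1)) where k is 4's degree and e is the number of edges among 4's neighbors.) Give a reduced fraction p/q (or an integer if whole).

0

4's neighbors: 2 and 7 (k = 2).
Possible neighbor pairs: C(2,2) = 1. Edges among them: none → e = 0.
Clustering(4) = 0/1.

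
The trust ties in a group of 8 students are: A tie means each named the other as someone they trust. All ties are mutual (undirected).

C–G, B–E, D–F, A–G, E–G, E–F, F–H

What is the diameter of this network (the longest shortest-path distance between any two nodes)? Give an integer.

4

Eccentricity of each node (its greatest distance to any other): A:4, B:3, C:4, D:4, E:2, F:3, G:3, H:4.
The maximum eccentricity is 4, realized for instance by the pair A–D via A – G – E – F – D. So the diameter is 4.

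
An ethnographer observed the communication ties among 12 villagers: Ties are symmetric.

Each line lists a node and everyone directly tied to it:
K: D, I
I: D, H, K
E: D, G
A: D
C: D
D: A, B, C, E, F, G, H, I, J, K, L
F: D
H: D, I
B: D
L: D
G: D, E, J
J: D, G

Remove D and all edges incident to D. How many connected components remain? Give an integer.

Without D, the remaining ties split the others into: {E, G, J}; {B}; {L}; {H, I, K}; {A}; {C}; {F}.
That's 7 separate components.

7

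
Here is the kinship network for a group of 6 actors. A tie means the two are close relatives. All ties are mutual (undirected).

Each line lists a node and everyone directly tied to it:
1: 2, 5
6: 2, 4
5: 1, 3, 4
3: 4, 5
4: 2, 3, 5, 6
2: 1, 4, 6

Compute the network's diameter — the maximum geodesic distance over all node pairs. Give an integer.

Eccentricity of each node (its greatest distance to any other): 1:2, 2:2, 3:2, 4:2, 5:2, 6:2.
The maximum eccentricity is 2, realized for instance by the pair 2–5 via 2 – 1 – 5. So the diameter is 2.

2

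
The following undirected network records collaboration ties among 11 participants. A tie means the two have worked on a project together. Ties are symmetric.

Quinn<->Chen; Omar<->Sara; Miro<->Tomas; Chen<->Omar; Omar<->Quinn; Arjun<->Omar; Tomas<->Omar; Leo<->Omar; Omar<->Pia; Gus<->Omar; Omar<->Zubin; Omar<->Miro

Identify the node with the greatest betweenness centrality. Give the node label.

Unnormalized betweenness of each node: Arjun:0, Chen:0, Gus:0, Leo:0, Miro:0, Omar:43, Pia:0, Quinn:0, Sara:0, Tomas:0, Zubin:0.
Omar has the largest value, 43, making it the main broker — the node through which the most shortest paths run.

Omar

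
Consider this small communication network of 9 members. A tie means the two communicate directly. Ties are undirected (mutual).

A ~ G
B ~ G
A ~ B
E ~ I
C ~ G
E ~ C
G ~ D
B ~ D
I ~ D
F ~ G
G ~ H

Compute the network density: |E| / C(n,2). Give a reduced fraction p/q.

There are 11 edges and 9 nodes, so the maximum possible is C(9,2) = 36.
Density = 11/36.

11/36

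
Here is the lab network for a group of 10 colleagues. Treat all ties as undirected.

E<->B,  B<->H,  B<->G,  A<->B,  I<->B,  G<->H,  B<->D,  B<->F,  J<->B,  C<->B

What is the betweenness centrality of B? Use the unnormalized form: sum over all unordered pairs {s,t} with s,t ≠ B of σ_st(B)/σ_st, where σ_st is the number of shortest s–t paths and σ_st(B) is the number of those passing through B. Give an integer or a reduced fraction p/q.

35

Pairs whose geodesics pass through B — C–D: 1; C–A: 1; C–H: 1; C–E: 1; C–I: 1; C–G: 1; C–F: 1; C–J: 1; D–A: 1; D–H: 1; D–E: 1; D–I: 1; D–G: 1; D–F: 1 … (+21 more pairs).
All other pairs contribute 0.
Summing the contributions gives betweenness(B) = 35.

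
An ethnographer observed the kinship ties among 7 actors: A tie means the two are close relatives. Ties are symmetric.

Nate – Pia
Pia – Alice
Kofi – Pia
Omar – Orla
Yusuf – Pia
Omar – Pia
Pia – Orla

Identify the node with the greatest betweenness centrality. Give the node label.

Pia

Unnormalized betweenness of each node: Alice:0, Kofi:0, Nate:0, Omar:0, Orla:0, Pia:14, Yusuf:0.
Pia has the largest value, 14, making it the main broker — the node through which the most shortest paths run.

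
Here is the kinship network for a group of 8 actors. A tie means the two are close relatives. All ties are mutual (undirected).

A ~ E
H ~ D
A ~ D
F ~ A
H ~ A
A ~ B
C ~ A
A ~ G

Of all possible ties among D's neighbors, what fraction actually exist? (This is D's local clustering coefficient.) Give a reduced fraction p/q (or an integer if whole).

D's neighbors: A and H (k = 2).
Possible neighbor pairs: C(2,2) = 1. Edges among them: A–H → e = 1.
Clustering(D) = 1/1.

1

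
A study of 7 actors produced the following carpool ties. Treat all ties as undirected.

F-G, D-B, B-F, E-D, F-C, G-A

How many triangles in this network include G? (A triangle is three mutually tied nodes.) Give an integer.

G's neighbors are A and F, but none of them are tied to each other, so no triangle contains G.

0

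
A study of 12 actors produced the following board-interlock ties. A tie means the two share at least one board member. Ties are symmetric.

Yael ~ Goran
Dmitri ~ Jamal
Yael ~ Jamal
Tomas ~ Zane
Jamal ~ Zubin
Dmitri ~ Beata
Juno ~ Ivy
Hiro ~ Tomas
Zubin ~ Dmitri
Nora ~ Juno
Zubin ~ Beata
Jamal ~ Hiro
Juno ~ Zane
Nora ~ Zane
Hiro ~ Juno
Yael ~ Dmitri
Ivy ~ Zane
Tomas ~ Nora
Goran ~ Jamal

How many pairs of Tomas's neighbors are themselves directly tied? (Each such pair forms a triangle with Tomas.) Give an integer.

Tomas's neighbors: Hiro, Nora, and Zane.
Neighbor pairs that are themselves tied: Tomas–Nora–Zane. Each forms one triangle with Tomas, for 1 in total.

1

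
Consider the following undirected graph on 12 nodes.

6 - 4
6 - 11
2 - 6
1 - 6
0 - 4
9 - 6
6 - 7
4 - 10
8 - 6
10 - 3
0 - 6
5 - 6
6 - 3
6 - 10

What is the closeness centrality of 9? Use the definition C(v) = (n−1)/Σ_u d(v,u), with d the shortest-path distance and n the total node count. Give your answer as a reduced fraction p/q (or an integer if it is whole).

11/21

Distances from 9: 0:2, 1:2, 2:2, 3:2, 4:2, 5:2, 6:1, 7:2, 8:2, 10:2, 11:2. Sum = 21.
n = 12, so closeness = 11/21.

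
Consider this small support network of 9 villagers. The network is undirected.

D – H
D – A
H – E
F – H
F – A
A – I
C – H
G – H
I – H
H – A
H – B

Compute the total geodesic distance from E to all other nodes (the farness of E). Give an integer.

15

Distances from E: A:2, B:2, C:2, D:2, F:2, G:2, H:1, I:2.
Sum = 2 + 2 + 2 + 2 + 2 + 2 + 1 + 2 = 15.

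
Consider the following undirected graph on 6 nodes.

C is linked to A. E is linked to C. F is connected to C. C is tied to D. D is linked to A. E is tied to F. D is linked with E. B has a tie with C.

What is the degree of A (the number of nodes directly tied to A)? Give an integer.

2

A is directly tied to C and D. That is 2 neighbors, so the degree of A is 2.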